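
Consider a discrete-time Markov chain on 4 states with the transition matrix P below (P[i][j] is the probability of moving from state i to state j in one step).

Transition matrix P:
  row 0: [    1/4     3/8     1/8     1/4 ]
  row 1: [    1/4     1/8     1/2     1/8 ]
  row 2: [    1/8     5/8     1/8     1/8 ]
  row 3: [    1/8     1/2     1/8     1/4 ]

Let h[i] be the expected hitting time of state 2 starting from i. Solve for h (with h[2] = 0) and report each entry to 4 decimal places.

h = [4.0755, 2.8679, 0.0000, 3.9245]

First-step conditioning: h[2] = 0; for i ≠ 2, h[i] = 1 + Σ_k P[i][k]·h[k].
  h[0] = 1 + 1/4·h[0] + 3/8·h[1] + 1/4·h[3]
  h[1] = 1 + 1/4·h[0] + 1/8·h[1] + 1/8·h[3]
  h[3] = 1 + 1/8·h[0] + 1/2·h[1] + 1/4·h[3]
Solving the 3×3 linear system over states ≠ 2 gives exactly h = [216/53, 152/53, 0, 208/53] (h[2] = 0 is the target).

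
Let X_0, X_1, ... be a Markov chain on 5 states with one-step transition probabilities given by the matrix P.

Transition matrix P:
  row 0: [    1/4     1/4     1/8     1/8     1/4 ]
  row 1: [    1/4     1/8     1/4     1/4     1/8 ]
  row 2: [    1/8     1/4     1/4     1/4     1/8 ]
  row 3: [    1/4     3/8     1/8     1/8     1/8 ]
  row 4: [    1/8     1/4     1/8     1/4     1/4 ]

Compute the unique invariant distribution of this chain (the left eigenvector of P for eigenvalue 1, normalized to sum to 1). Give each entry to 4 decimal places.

π = [0.2062, 0.2444, 0.1778, 0.1993, 0.1723]

Balance equations π_j = Σ_i π_i·P[i][j]:
  π_0 = 1/4·π_0 + 1/4·π_1 + 1/8·π_2 + 1/4·π_3 + 1/8·π_4
  π_1 = 1/4·π_0 + 1/8·π_1 + 1/4·π_2 + 3/8·π_3 + 1/4·π_4
  π_2 = 1/8·π_0 + 1/4·π_1 + 1/4·π_2 + 1/8·π_3 + 1/8·π_4
  π_3 = 1/8·π_0 + 1/4·π_1 + 1/4·π_2 + 1/8·π_3 + 1/4·π_4
  normalize: π_0 + π_1 + π_2 + π_3 + π_4 = 1
Solving the linear system gives exactly π = [119/577, 141/577, 718/4039, 115/577, 696/4039].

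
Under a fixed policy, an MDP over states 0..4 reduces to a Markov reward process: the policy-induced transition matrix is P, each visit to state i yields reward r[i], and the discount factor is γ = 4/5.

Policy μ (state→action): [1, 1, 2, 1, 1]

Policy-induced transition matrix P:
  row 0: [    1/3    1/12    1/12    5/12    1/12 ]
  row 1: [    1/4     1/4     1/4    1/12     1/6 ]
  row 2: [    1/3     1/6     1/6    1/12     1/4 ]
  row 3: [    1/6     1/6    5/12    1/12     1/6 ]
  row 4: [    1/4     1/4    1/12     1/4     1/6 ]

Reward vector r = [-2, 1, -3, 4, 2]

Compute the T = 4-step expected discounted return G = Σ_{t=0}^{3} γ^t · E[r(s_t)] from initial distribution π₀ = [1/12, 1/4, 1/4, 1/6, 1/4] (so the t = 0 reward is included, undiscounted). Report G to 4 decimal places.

G = 0.7478

t=0: π = [0.0833, 0.2500, 0.2500, 0.1667, 0.2500], E[r] = 0.5000, γ^t·E[r] = 0.500000, running G = 0.500000
t=1: π = [0.2639, 0.2014, 0.2014, 0.1528, 0.1806], E[r] = 0.0417, γ^t·E[r] = 0.033333, running G = 0.533333
t=2: π = [0.2760, 0.1765, 0.1846, 0.2014, 0.1615], E[r] = 0.1991, γ^t·E[r] = 0.127407, running G = 0.660741
t=3: π = [0.2716, 0.1718, 0.1953, 0.2023, 0.1590], E[r] = 0.1699, γ^t·E[r] = 0.087012, running G = 0.747753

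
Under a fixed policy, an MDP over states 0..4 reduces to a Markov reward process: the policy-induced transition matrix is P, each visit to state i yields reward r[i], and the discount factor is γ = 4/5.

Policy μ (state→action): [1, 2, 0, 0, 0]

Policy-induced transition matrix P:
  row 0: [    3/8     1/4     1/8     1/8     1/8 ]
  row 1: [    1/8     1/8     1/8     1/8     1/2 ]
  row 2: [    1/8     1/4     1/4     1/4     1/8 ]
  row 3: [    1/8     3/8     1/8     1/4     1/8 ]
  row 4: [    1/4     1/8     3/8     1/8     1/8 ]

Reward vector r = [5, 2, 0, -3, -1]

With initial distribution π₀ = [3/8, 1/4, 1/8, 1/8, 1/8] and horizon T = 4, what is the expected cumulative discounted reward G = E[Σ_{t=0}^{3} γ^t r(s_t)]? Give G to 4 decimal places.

t=0: π = [0.3750, 0.2500, 0.1250, 0.1250, 0.1250], E[r] = 1.8750, γ^t·E[r] = 1.875000, running G = 1.875000
t=1: π = [0.2344, 0.2188, 0.1719, 0.1563, 0.2188], E[r] = 0.9219, γ^t·E[r] = 0.737500, running G = 2.612500
t=2: π = [0.2109, 0.2148, 0.2012, 0.1660, 0.2070], E[r] = 0.7793, γ^t·E[r] = 0.498750, running G = 3.111250
t=3: π = [0.2036, 0.2180, 0.2019, 0.1709, 0.2056], E[r] = 0.7358, γ^t·E[r] = 0.376750, running G = 3.488000

G = 3.4880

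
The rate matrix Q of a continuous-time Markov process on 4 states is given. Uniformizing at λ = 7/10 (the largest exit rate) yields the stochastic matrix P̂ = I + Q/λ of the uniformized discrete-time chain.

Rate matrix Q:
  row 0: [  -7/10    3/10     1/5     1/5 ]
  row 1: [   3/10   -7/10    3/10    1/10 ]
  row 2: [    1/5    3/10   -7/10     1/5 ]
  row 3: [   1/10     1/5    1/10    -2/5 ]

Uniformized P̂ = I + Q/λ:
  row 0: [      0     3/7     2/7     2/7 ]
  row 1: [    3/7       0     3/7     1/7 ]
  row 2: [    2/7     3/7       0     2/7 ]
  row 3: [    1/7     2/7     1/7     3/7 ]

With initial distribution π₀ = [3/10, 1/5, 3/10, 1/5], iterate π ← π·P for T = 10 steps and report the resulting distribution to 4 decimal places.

t=0: π = [0.3000, 0.2000, 0.3000, 0.2000]
t=1: π = [0.2000, 0.3143, 0.2000, 0.2857]
t=2: π = [0.2327, 0.2531, 0.2327, 0.2816]
t=3: π = [0.2152, 0.2799, 0.2152, 0.2898]
t=4: π = [0.2228, 0.2672, 0.2228, 0.2871]
t=5: π = [0.2192, 0.2730, 0.2192, 0.2886]
t=6: π = [0.2209, 0.2703, 0.2209, 0.2879]
t=7: π = [0.2201, 0.2716, 0.2201, 0.2882]
t=8: π = [0.2205, 0.2710, 0.2205, 0.2881]
t=9: π = [0.2203, 0.2713, 0.2203, 0.2882]
t=10: π = [0.2204, 0.2711, 0.2204, 0.2881]

π = [0.2204, 0.2711, 0.2204, 0.2881]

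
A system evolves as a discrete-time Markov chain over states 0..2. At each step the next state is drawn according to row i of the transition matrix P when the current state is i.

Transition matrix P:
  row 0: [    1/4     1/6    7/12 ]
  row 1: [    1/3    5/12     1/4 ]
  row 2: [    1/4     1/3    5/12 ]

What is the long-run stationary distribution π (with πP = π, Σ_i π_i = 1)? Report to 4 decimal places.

Balance equations π_j = Σ_i π_i·P[i][j]:
  π_0 = 1/4·π_0 + 1/3·π_1 + 1/4·π_2
  π_1 = 1/6·π_0 + 5/12·π_1 + 1/3·π_2
  normalize: π_0 + π_1 + π_2 = 1
Solving the linear system gives exactly π = [37/134, 21/67, 55/134].

π = [0.2761, 0.3134, 0.4104]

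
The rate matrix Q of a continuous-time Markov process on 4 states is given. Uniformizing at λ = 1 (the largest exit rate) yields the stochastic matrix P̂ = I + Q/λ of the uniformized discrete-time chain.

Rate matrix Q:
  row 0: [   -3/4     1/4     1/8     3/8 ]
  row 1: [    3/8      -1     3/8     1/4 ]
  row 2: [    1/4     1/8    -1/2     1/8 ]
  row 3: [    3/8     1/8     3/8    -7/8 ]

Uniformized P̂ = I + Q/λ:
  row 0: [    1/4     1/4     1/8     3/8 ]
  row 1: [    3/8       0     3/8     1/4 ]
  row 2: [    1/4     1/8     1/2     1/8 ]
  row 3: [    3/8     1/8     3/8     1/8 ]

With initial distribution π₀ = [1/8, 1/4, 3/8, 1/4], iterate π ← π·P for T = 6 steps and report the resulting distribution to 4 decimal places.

π = [0.2951, 0.1439, 0.3443, 0.2168]

t=0: π = [0.1250, 0.2500, 0.3750, 0.2500]
t=1: π = [0.3125, 0.1094, 0.3906, 0.1875]
t=2: π = [0.2871, 0.1504, 0.3457, 0.2168]
t=3: π = [0.2959, 0.1421, 0.3464, 0.2156]
t=4: π = [0.2947, 0.1442, 0.3443, 0.2167]
t=5: π = [0.2951, 0.1438, 0.3444, 0.2167]
t=6: π = [0.2951, 0.1439, 0.3443, 0.2168]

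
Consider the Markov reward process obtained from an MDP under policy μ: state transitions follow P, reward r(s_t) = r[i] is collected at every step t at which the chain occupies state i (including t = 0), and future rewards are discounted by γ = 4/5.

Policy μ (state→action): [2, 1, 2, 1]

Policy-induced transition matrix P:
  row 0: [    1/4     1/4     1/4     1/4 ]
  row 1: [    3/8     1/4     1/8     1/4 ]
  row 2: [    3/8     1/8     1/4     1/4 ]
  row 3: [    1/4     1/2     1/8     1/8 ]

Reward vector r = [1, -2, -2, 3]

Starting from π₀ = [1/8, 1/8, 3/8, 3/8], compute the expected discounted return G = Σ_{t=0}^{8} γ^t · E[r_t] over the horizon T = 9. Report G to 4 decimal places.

t=0: π = [0.1250, 0.1250, 0.3750, 0.3750], E[r] = 0.2500, γ^t·E[r] = 0.250000, running G = 0.250000
t=1: π = [0.3125, 0.2969, 0.1875, 0.2031], E[r] = -0.0469, γ^t·E[r] = -0.037500, running G = 0.212500
t=2: π = [0.3105, 0.2773, 0.1875, 0.2246], E[r] = 0.0547, γ^t·E[r] = 0.035000, running G = 0.247500
t=3: π = [0.3081, 0.2827, 0.1873, 0.2219], E[r] = 0.0339, γ^t·E[r] = 0.017375, running G = 0.264875
t=4: π = [0.3087, 0.2821, 0.1869, 0.2223], E[r] = 0.0375, γ^t·E[r] = 0.015375, running G = 0.280250
t=5: π = [0.3086, 0.2822, 0.1870, 0.2222], E[r] = 0.0370, γ^t·E[r] = 0.012111, running G = 0.292361
t=6: π = [0.3086, 0.2822, 0.1869, 0.2222], E[r] = 0.0370, γ^t·E[r] = 0.009712, running G = 0.302073
t=7: π = [0.3086, 0.2822, 0.1869, 0.2222], E[r] = 0.0370, γ^t·E[r] = 0.007767, running G = 0.309840
t=8: π = [0.3086, 0.2822, 0.1869, 0.2222], E[r] = 0.0370, γ^t·E[r] = 0.006214, running G = 0.316054

G = 0.3161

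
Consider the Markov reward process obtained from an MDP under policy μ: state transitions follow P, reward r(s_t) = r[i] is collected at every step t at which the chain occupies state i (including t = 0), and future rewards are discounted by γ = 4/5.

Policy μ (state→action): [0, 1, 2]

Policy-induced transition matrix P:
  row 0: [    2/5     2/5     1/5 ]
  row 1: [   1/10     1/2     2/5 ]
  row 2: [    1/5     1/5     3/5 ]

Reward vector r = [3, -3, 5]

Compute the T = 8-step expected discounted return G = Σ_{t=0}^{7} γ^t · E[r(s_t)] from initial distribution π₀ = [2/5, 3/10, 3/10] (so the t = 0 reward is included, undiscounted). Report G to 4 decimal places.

G = 7.2261

t=0: π = [0.4000, 0.3000, 0.3000], E[r] = 1.8000, γ^t·E[r] = 1.800000, running G = 1.800000
t=1: π = [0.2500, 0.3700, 0.3800], E[r] = 1.5400, γ^t·E[r] = 1.232000, running G = 3.032000
t=2: π = [0.2130, 0.3610, 0.4260], E[r] = 1.6860, γ^t·E[r] = 1.079040, running G = 4.111040
t=3: π = [0.2065, 0.3509, 0.4426], E[r] = 1.7798, γ^t·E[r] = 0.911258, running G = 5.022298
t=4: π = [0.2062, 0.3466, 0.4472], E[r] = 1.8150, γ^t·E[r] = 0.743432, running G = 5.765730
t=5: π = [0.2066, 0.3452, 0.4482], E[r] = 1.8251, γ^t·E[r] = 0.598057, running G = 6.363787
t=6: π = [0.2068, 0.3449, 0.4483], E[r] = 1.8274, γ^t·E[r] = 0.479032, running G = 6.842819
t=7: π = [0.2069, 0.3448, 0.4483], E[r] = 1.8277, γ^t·E[r] = 0.383290, running G = 7.226109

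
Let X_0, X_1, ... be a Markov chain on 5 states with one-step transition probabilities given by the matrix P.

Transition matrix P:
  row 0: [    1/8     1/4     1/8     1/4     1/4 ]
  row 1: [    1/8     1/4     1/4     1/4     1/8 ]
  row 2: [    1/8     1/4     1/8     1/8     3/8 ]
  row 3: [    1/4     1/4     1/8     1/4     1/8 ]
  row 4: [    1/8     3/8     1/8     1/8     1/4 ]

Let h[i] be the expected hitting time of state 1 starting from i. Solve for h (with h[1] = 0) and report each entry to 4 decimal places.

First-step conditioning: h[1] = 0; for i ≠ 1, h[i] = 1 + Σ_k P[i][k]·h[k].
  h[0] = 1 + 1/8·h[0] + 1/8·h[2] + 1/4·h[3] + 1/4·h[4]
  h[2] = 1 + 1/8·h[0] + 1/8·h[2] + 1/8·h[3] + 3/8·h[4]
  h[3] = 1 + 1/4·h[0] + 1/8·h[2] + 1/4·h[3] + 1/8·h[4]
  h[4] = 1 + 1/8·h[0] + 1/8·h[2] + 1/8·h[3] + 1/4·h[4]
Solving the 4×4 linear system over states ≠ 1 gives exactly h = [4032/1129, 0, 3960/1129, 4096/1129, 3520/1129] (h[1] = 0 is the target).

h = [3.5713, 0.0000, 3.5075, 3.6280, 3.1178]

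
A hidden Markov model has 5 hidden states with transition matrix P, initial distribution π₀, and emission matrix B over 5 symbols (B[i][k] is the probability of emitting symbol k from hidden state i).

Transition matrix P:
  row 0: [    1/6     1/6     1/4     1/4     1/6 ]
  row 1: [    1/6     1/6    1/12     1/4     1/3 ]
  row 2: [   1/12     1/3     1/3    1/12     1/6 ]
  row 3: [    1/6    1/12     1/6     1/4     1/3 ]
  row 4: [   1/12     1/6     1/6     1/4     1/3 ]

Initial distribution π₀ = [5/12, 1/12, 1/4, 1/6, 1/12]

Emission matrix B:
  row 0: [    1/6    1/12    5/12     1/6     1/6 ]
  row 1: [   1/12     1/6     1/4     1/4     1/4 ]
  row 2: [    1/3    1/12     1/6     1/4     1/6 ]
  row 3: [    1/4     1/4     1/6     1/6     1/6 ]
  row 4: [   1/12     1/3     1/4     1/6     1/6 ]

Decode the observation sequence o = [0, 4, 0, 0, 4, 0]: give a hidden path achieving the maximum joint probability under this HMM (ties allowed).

t=0: δ = [6.944e-02, 6.944e-03, 8.333e-02, 4.167e-02, 6.944e-03]  (obs o_0=0)
t=1: δ = [1.929e-03, 6.944e-03, 4.630e-03, 2.894e-03, 2.315e-03]  ψ = [0, 2, 2, 0, 2]  (obs o_1=4)
t=2: δ = [1.929e-04, 1.286e-04, 5.144e-04, 4.340e-04, 1.929e-04]  ψ = [1, 2, 2, 1, 1]  (obs o_2=0)
t=3: δ = [1.206e-05, 1.429e-05, 5.716e-05, 2.713e-05, 1.206e-05]  ψ = [3, 2, 2, 3, 3]  (obs o_3=0)
t=4: δ = [7.938e-07, 4.763e-06, 3.175e-06, 1.130e-06, 1.588e-06]  ψ = [2, 2, 2, 3, 2]  (obs o_4=4)
t=5: δ = [1.323e-07, 8.820e-08, 3.528e-07, 2.977e-07, 1.323e-07]  ψ = [1, 2, 2, 1, 1]  (obs o_5=0)
backtrack: best end state = 2; path = [2, 2, 2, 2, 2, 2]

path = [2, 2, 2, 2, 2, 2]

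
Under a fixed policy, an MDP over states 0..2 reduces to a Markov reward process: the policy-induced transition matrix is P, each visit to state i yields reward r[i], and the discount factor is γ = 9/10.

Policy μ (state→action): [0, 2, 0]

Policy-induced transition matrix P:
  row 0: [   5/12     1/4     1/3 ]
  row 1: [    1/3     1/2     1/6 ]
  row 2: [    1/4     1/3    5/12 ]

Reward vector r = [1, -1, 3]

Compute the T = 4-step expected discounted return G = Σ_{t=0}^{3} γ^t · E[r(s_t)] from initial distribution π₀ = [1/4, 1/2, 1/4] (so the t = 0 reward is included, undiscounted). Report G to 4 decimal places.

t=0: π = [0.2500, 0.5000, 0.2500], E[r] = 0.5000, γ^t·E[r] = 0.500000, running G = 0.500000
t=1: π = [0.3333, 0.3958, 0.2708], E[r] = 0.7500, γ^t·E[r] = 0.675000, running G = 1.175000
t=2: π = [0.3385, 0.3715, 0.2899], E[r] = 0.8368, γ^t·E[r] = 0.677813, running G = 1.852813
t=3: π = [0.3374, 0.3670, 0.2956], E[r] = 0.8571, γ^t·E[r] = 0.624797, running G = 2.477609

G = 2.4776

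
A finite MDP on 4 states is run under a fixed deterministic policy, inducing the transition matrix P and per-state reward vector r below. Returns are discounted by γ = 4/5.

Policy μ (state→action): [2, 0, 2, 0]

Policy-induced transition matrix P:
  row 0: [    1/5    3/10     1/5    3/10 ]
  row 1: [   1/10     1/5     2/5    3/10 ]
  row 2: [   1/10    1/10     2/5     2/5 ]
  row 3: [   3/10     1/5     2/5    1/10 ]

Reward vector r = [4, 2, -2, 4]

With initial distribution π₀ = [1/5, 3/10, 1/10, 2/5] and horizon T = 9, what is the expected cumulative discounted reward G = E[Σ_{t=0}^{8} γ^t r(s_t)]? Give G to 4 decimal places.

G = 7.6065

t=0: π = [0.2000, 0.3000, 0.1000, 0.4000], E[r] = 2.8000, γ^t·E[r] = 2.800000, running G = 2.800000
t=1: π = [0.2000, 0.2100, 0.3600, 0.2300], E[r] = 1.4200, γ^t·E[r] = 1.136000, running G = 3.936000
t=2: π = [0.1660, 0.1840, 0.3600, 0.2900], E[r] = 1.4720, γ^t·E[r] = 0.942080, running G = 4.878080
t=3: π = [0.1746, 0.1806, 0.3668, 0.2780], E[r] = 1.4380, γ^t·E[r] = 0.736256, running G = 5.614336
t=4: π = [0.1731, 0.1808, 0.3651, 0.2811], E[r] = 1.4480, γ^t·E[r] = 0.593084, running G = 6.207420
t=5: π = [0.1735, 0.1808, 0.3654, 0.2803], E[r] = 1.4461, γ^t·E[r] = 0.473850, running G = 6.681271
t=6: π = [0.1734, 0.1808, 0.3653, 0.2805], E[r] = 1.4466, γ^t·E[r] = 0.379217, running G = 7.060488
t=7: π = [0.1734, 0.1808, 0.3653, 0.2804], E[r] = 1.4465, γ^t·E[r] = 0.303347, running G = 7.363835
t=8: π = [0.1734, 0.1808, 0.3653, 0.2804], E[r] = 1.4465, γ^t·E[r] = 0.242683, running G = 7.606517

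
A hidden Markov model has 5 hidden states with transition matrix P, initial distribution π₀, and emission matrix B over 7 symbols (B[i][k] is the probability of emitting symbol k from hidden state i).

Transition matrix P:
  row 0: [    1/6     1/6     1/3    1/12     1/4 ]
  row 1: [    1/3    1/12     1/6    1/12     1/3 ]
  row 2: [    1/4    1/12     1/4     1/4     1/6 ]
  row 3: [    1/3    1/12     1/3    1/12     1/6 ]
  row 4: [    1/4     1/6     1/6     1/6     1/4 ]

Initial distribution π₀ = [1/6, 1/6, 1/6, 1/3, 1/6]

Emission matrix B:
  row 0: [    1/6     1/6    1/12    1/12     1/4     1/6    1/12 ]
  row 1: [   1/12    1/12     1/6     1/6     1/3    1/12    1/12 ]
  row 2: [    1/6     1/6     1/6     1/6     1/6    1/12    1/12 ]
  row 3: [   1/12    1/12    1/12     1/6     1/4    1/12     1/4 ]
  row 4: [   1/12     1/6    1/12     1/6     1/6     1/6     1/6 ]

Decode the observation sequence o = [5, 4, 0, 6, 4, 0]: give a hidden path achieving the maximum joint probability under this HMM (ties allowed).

path = [3, 0, 2, 3, 0, 2]

t=0: δ = [2.778e-02, 1.389e-02, 1.389e-02, 2.778e-02, 2.778e-02]  (obs o_0=5)
t=1: δ = [2.315e-03, 1.543e-03, 1.543e-03, 1.157e-03, 1.157e-03]  ψ = [3, 0, 0, 4, 0]  (obs o_1=4)
t=2: δ = [8.573e-05, 3.215e-05, 1.286e-04, 3.215e-05, 4.823e-05]  ψ = [1, 0, 0, 2, 0]  (obs o_2=0)
t=3: δ = [2.679e-06, 1.191e-06, 2.679e-06, 8.038e-06, 3.572e-06]  ψ = [2, 0, 2, 2, 0]  (obs o_3=6)
t=4: δ = [6.698e-07, 2.233e-07, 4.465e-07, 1.674e-07, 2.233e-07]  ψ = [3, 3, 3, 2, 3]  (obs o_4=4)
t=5: δ = [1.861e-08, 9.303e-09, 3.721e-08, 9.303e-09, 1.395e-08]  ψ = [0, 0, 0, 2, 0]  (obs o_5=0)
backtrack: best end state = 2; path = [3, 0, 2, 3, 0, 2]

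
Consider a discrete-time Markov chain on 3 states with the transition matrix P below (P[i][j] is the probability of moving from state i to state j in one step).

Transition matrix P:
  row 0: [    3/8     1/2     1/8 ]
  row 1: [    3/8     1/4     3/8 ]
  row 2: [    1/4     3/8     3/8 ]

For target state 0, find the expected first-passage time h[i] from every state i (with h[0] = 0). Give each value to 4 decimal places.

First-step conditioning: h[0] = 0; for i ≠ 0, h[i] = 1 + Σ_k P[i][k]·h[k].
  h[1] = 1 + 1/4·h[1] + 3/8·h[2]
  h[2] = 1 + 3/8·h[1] + 3/8·h[2]
Solving the 2×2 linear system over states ≠ 0 gives exactly h = [0, 64/21, 24/7] (h[0] = 0 is the target).

h = [0.0000, 3.0476, 3.4286]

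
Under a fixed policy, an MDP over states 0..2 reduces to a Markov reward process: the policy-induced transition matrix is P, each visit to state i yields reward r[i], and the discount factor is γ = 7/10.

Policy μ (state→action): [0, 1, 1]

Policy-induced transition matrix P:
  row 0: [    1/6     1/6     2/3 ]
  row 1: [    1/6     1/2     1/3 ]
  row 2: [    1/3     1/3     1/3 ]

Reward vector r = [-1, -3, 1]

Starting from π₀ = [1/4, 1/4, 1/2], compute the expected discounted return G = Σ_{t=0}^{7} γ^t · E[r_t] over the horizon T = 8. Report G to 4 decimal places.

G = -2.3433

t=0: π = [0.2500, 0.2500, 0.5000], E[r] = -0.5000, γ^t·E[r] = -0.500000, running G = -0.500000
t=1: π = [0.2500, 0.3333, 0.4167], E[r] = -0.8333, γ^t·E[r] = -0.583333, running G = -1.083333
t=2: π = [0.2361, 0.3472, 0.4167], E[r] = -0.8611, γ^t·E[r] = -0.421944, running G = -1.505278
t=3: π = [0.2361, 0.3519, 0.4120], E[r] = -0.8796, γ^t·E[r] = -0.301713, running G = -1.806991
t=4: π = [0.2353, 0.3526, 0.4120], E[r] = -0.8812, γ^t·E[r] = -0.211570, running G = -2.018560
t=5: π = [0.2353, 0.3529, 0.4118], E[r] = -0.8822, γ^t·E[r] = -0.148272, running G = -2.166832
t=6: π = [0.2353, 0.3529, 0.4118], E[r] = -0.8823, γ^t·E[r] = -0.103800, running G = -2.270632
t=7: π = [0.2353, 0.3529, 0.4118], E[r] = -0.8823, γ^t·E[r] = -0.072665, running G = -2.343297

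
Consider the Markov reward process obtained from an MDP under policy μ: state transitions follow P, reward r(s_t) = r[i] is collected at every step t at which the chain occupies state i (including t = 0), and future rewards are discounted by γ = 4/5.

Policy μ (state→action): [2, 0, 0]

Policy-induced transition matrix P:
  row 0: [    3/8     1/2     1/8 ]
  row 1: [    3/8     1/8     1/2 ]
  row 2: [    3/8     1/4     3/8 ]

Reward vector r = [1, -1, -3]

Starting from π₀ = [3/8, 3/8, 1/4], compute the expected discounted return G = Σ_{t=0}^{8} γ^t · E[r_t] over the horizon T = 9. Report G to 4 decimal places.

G = -3.7217

t=0: π = [0.3750, 0.3750, 0.2500], E[r] = -0.7500, γ^t·E[r] = -0.750000, running G = -0.750000
t=1: π = [0.3750, 0.2969, 0.3281], E[r] = -0.9063, γ^t·E[r] = -0.725000, running G = -1.475000
t=2: π = [0.3750, 0.3066, 0.3184], E[r] = -0.8867, γ^t·E[r] = -0.567500, running G = -2.042500
t=3: π = [0.3750, 0.3054, 0.3196], E[r] = -0.8892, γ^t·E[r] = -0.455250, running G = -2.497750
t=4: π = [0.3750, 0.3056, 0.3194], E[r] = -0.8889, γ^t·E[r] = -0.364075, running G = -2.861825
t=5: π = [0.3750, 0.3056, 0.3194], E[r] = -0.8889, γ^t·E[r] = -0.291273, running G = -3.153098
t=6: π = [0.3750, 0.3056, 0.3194], E[r] = -0.8889, γ^t·E[r] = -0.233017, running G = -3.386114
t=7: π = [0.3750, 0.3056, 0.3194], E[r] = -0.8889, γ^t·E[r] = -0.186414, running G = -3.572528
t=8: π = [0.3750, 0.3056, 0.3194], E[r] = -0.8889, γ^t·E[r] = -0.149131, running G = -3.721659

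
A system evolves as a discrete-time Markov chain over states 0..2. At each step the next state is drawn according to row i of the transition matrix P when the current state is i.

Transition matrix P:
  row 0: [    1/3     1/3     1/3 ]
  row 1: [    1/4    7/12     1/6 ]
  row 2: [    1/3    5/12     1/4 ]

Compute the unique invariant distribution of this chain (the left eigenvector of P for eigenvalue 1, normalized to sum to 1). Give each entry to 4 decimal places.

π = [0.2941, 0.4706, 0.2353]

Balance equations π_j = Σ_i π_i·P[i][j]:
  π_0 = 1/3·π_0 + 1/4·π_1 + 1/3·π_2
  π_1 = 1/3·π_0 + 7/12·π_1 + 5/12·π_2
  normalize: π_0 + π_1 + π_2 = 1
Solving the linear system gives exactly π = [5/17, 8/17, 4/17].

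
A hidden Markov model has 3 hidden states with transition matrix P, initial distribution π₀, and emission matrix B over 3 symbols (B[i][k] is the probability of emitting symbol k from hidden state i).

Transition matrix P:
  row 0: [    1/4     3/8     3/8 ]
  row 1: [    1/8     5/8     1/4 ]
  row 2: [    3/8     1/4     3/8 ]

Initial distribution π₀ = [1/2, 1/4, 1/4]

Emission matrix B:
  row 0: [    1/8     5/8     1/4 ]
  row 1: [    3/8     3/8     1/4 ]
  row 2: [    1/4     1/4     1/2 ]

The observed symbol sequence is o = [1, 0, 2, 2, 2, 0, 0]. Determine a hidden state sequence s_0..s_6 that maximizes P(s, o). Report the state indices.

t=0: δ = [3.125e-01, 9.375e-02, 6.250e-02]  (obs o_0=1)
t=1: δ = [9.766e-03, 4.395e-02, 2.930e-02]  ψ = [0, 0, 0]  (obs o_1=0)
t=2: δ = [2.747e-03, 6.866e-03, 5.493e-03]  ψ = [2, 1, 1]  (obs o_2=2)
t=3: δ = [5.150e-04, 1.073e-03, 1.030e-03]  ψ = [2, 1, 2]  (obs o_3=2)
t=4: δ = [9.656e-05, 1.676e-04, 1.931e-04]  ψ = [2, 1, 2]  (obs o_4=2)
t=5: δ = [9.052e-06, 3.929e-05, 1.810e-05]  ψ = [2, 1, 2]  (obs o_5=0)
t=6: δ = [8.487e-07, 9.209e-06, 2.456e-06]  ψ = [2, 1, 1]  (obs o_6=0)
backtrack: best end state = 1; path = [0, 1, 1, 1, 1, 1, 1]

path = [0, 1, 1, 1, 1, 1, 1]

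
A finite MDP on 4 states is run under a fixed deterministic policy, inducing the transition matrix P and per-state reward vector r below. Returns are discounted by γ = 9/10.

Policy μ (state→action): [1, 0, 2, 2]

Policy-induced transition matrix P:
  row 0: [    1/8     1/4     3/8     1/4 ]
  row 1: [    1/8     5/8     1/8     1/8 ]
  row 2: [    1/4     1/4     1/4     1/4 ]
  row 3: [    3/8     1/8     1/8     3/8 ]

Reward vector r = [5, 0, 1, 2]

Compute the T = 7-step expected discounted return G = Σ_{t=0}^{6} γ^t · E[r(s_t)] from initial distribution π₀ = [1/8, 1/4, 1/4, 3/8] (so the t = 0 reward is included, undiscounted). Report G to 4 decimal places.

G = 9.1802

t=0: π = [0.1250, 0.2500, 0.2500, 0.3750], E[r] = 1.6250, γ^t·E[r] = 1.625000, running G = 1.625000
t=1: π = [0.2500, 0.2969, 0.1875, 0.2656], E[r] = 1.9688, γ^t·E[r] = 1.771875, running G = 3.396875
t=2: π = [0.2148, 0.3281, 0.2109, 0.2461], E[r] = 1.7773, γ^t·E[r] = 1.439648, running G = 4.836523
t=3: π = [0.2129, 0.3423, 0.2051, 0.2397], E[r] = 1.7490, γ^t·E[r] = 1.275038, running G = 6.111562
t=4: π = [0.2106, 0.3484, 0.2039, 0.2372], E[r] = 1.7311, γ^t·E[r] = 1.135761, running G = 7.247323
t=5: π = [0.2098, 0.3510, 0.2031, 0.2361], E[r] = 1.7242, γ^t·E[r] = 1.018130, running G = 8.265453
t=6: π = [0.2094, 0.3521, 0.2028, 0.2356], E[r] = 1.7212, γ^t·E[r] = 0.914710, running G = 9.180163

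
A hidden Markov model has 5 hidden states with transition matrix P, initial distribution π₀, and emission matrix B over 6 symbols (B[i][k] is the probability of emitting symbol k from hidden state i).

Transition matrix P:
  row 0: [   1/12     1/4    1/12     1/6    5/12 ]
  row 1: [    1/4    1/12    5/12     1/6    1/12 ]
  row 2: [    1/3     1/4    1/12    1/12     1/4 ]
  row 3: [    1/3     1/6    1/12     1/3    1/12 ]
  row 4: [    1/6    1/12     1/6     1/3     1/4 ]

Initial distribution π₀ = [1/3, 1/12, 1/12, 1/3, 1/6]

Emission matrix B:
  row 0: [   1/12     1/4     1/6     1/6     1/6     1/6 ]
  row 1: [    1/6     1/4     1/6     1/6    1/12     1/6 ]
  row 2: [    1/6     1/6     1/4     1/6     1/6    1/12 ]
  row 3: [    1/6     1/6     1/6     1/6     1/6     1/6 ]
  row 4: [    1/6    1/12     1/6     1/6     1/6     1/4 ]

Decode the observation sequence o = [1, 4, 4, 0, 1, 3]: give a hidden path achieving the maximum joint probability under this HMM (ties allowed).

t=0: δ = [8.333e-02, 2.083e-02, 1.389e-02, 5.556e-02, 1.389e-02]  (obs o_0=1)
t=1: δ = [3.086e-03, 1.736e-03, 1.447e-03, 3.086e-03, 5.787e-03]  ψ = [3, 0, 1, 3, 0]  (obs o_1=4)
t=2: δ = [1.715e-04, 6.430e-05, 1.608e-04, 3.215e-04, 2.411e-04]  ψ = [3, 0, 4, 4, 4]  (obs o_2=4)
t=3: δ = [8.931e-06, 8.931e-06, 6.698e-06, 1.786e-05, 1.191e-05]  ψ = [3, 3, 4, 3, 0]  (obs o_3=0)
t=4: δ = [1.488e-06, 7.442e-07, 6.202e-07, 9.923e-07, 3.101e-07]  ψ = [3, 3, 1, 3, 0]  (obs o_4=1)
t=5: δ = [5.513e-08, 6.202e-08, 5.168e-08, 5.513e-08, 1.034e-07]  ψ = [3, 0, 1, 3, 0]  (obs o_5=3)
backtrack: best end state = 4; path = [0, 4, 3, 3, 0, 4]

path = [0, 4, 3, 3, 0, 4]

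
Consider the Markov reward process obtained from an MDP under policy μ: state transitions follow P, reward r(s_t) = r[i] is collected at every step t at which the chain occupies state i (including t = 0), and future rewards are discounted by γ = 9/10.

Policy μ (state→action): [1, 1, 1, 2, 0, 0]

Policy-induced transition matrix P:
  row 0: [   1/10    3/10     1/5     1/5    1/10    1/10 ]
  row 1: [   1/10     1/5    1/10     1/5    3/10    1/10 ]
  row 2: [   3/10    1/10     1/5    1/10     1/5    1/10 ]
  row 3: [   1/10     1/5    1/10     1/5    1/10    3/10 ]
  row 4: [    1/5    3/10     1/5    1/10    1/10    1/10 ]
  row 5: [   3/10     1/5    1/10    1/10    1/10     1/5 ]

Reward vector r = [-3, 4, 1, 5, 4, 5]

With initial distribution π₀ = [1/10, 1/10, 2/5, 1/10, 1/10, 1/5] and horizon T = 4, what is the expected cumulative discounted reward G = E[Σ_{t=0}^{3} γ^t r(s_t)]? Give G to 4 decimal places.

G = 8.3871

t=0: π = [0.1000, 0.1000, 0.4000, 0.1000, 0.1000, 0.2000], E[r] = 2.4000, γ^t·E[r] = 2.400000, running G = 2.400000
t=1: π = [0.2300, 0.1800, 0.1600, 0.1300, 0.1600, 0.1400], E[r] = 2.1800, γ^t·E[r] = 1.962000, running G = 4.362000
t=2: π = [0.1760, 0.2230, 0.1550, 0.1540, 0.1520, 0.1400], E[r] = 2.5970, γ^t·E[r] = 2.103570, running G = 6.465570
t=3: π = [0.1742, 0.2173, 0.1483, 0.1553, 0.1601, 0.1448], E[r] = 2.6358, γ^t·E[r] = 1.921498, running G = 8.387068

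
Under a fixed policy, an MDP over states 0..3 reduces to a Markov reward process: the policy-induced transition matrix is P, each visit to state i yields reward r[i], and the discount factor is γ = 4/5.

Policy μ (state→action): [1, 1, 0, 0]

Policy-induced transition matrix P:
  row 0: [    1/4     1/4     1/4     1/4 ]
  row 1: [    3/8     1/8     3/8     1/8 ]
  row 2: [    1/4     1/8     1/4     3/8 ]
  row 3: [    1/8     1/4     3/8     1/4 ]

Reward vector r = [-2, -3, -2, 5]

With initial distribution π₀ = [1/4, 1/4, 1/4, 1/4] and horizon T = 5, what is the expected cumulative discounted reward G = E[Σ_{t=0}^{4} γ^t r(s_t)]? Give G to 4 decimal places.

t=0: π = [0.2500, 0.2500, 0.2500, 0.2500], E[r] = -0.5000, γ^t·E[r] = -0.500000, running G = -0.500000
t=1: π = [0.2500, 0.1875, 0.3125, 0.2500], E[r] = -0.4375, γ^t·E[r] = -0.350000, running G = -0.850000
t=2: π = [0.2422, 0.1875, 0.3047, 0.2656], E[r] = -0.3281, γ^t·E[r] = -0.210000, running G = -1.060000
t=3: π = [0.2402, 0.1885, 0.3066, 0.2646], E[r] = -0.3359, γ^t·E[r] = -0.172000, running G = -1.232000
t=4: π = [0.2405, 0.1881, 0.3066, 0.2648], E[r] = -0.3347, γ^t·E[r] = -0.137100, running G = -1.369100

G = -1.3691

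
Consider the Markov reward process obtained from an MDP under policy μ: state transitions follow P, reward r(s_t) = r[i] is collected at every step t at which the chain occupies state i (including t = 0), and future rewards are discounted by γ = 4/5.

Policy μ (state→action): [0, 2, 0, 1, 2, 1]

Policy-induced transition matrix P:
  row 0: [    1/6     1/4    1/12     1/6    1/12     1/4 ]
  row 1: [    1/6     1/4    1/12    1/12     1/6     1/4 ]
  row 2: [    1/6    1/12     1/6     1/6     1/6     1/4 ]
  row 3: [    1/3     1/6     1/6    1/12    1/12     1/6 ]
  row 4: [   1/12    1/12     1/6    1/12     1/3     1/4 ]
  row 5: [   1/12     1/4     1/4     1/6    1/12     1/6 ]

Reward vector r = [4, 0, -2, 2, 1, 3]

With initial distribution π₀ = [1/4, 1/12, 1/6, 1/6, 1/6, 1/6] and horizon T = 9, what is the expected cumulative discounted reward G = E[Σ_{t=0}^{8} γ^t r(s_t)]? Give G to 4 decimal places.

t=0: π = [0.2500, 0.0833, 0.1667, 0.1667, 0.1667, 0.1667], E[r] = 1.6667, γ^t·E[r] = 1.666667, running G = 1.666667
t=1: π = [0.1667, 0.1806, 0.1528, 0.1319, 0.1458, 0.2222], E[r] = 1.4375, γ^t·E[r] = 1.150000, running G = 2.816667
t=2: π = [0.1580, 0.1892, 0.1563, 0.1285, 0.1476, 0.2205], E[r] = 1.3854, γ^t·E[r] = 0.886667, running G = 3.703333
t=3: π = [0.1574, 0.1887, 0.1561, 0.1279, 0.1490, 0.2209], E[r] = 1.3850, γ^t·E[r] = 0.709111, running G = 4.412444
t=4: π = [0.1572, 0.1885, 0.1562, 0.1279, 0.1493, 0.2209], E[r] = 1.3840, γ^t·E[r] = 0.566884, running G = 4.979328
t=5: π = [0.1571, 0.1884, 0.1563, 0.1279, 0.1494, 0.2209], E[r] = 1.3839, γ^t·E[r] = 0.453463, running G = 5.432791
t=6: π = [0.1571, 0.1884, 0.1563, 0.1279, 0.1494, 0.2209], E[r] = 1.3838, γ^t·E[r] = 0.362763, running G = 5.795554
t=7: π = [0.1571, 0.1884, 0.1563, 0.1279, 0.1494, 0.2209], E[r] = 1.3838, γ^t·E[r] = 0.290209, running G = 6.085762
t=8: π = [0.1571, 0.1884, 0.1563, 0.1279, 0.1494, 0.2209], E[r] = 1.3838, γ^t·E[r] = 0.232167, running G = 6.317929

G = 6.3179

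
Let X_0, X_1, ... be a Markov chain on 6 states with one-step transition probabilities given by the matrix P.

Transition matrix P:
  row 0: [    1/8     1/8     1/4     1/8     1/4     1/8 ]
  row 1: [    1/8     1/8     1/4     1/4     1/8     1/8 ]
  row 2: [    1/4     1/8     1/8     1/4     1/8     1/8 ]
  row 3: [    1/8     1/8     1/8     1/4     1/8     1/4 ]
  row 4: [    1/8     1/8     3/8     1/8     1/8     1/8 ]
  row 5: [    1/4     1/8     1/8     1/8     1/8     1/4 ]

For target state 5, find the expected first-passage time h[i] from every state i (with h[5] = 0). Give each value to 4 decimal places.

h = [6.7114, 6.5951, 6.6080, 5.7691, 6.6999, 0.0000]

First-step conditioning: h[5] = 0; for i ≠ 5, h[i] = 1 + Σ_k P[i][k]·h[k].
  h[0] = 1 + 1/8·h[0] + 1/8·h[1] + 1/4·h[2] + 1/8·h[3] + 1/4·h[4]
  h[1] = 1 + 1/8·h[0] + 1/8·h[1] + 1/4·h[2] + 1/4·h[3] + 1/8·h[4]
  h[2] = 1 + 1/4·h[0] + 1/8·h[1] + 1/8·h[2] + 1/4·h[3] + 1/8·h[4]
  h[3] = 1 + 1/8·h[0] + 1/8·h[1] + 1/8·h[2] + 1/4·h[3] + 1/8·h[4]
  h[4] = 1 + 1/8·h[0] + 1/8·h[1] + 3/8·h[2] + 1/8·h[3] + 1/8·h[4]
Solving the 5×5 linear system over states ≠ 5 gives exactly h = [37376/5569, 36728/5569, 36800/5569, 32128/5569, 37312/5569, 0] (h[5] = 0 is the target).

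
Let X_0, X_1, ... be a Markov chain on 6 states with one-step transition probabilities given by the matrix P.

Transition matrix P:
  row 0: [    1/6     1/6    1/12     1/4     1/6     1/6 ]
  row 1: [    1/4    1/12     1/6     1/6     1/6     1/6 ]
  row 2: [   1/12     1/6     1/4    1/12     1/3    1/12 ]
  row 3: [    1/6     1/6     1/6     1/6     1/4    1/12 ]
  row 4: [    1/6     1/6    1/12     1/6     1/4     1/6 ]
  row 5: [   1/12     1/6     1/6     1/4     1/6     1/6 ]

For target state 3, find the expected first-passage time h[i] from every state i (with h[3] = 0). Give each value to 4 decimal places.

h = [5.0450, 5.5170, 6.1366, 0.0000, 5.5036, 5.1359]

First-step conditioning: h[3] = 0; for i ≠ 3, h[i] = 1 + Σ_k P[i][k]·h[k].
  h[0] = 1 + 1/6·h[0] + 1/6·h[1] + 1/12·h[2] + 1/6·h[4] + 1/6·h[5]
  h[1] = 1 + 1/4·h[0] + 1/12·h[1] + 1/6·h[2] + 1/6·h[4] + 1/6·h[5]
  h[2] = 1 + 1/12·h[0] + 1/6·h[1] + 1/4·h[2] + 1/3·h[4] + 1/12·h[5]
  h[4] = 1 + 1/6·h[0] + 1/6·h[1] + 1/12·h[2] + 1/4·h[4] + 1/6·h[5]
  h[5] = 1 + 1/12·h[0] + 1/6·h[1] + 1/6·h[2] + 1/6·h[4] + 1/6·h[5]
Solving the 5×5 linear system over states ≠ 3 gives exactly h = [69212/13719, 75688/13719, 84188/13719, 0, 25168/4573, 70460/13719] (h[3] = 0 is the target).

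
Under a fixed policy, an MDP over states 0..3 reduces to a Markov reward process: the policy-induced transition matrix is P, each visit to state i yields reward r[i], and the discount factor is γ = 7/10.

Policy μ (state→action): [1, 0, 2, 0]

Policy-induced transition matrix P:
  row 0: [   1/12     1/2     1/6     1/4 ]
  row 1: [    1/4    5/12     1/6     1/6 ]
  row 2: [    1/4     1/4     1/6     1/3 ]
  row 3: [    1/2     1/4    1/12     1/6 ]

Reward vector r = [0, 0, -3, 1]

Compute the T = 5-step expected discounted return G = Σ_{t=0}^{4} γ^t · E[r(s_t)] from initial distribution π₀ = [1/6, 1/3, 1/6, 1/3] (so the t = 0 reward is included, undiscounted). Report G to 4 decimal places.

t=0: π = [0.1667, 0.3333, 0.1667, 0.3333], E[r] = -0.1667, γ^t·E[r] = -0.166667, running G = -0.166667
t=1: π = [0.3056, 0.3472, 0.1389, 0.2083], E[r] = -0.2083, γ^t·E[r] = -0.145833, running G = -0.312500
t=2: π = [0.2512, 0.3843, 0.1493, 0.2153], E[r] = -0.2326, γ^t·E[r] = -0.113993, running G = -0.426493
t=3: π = [0.2620, 0.3768, 0.1487, 0.2125], E[r] = -0.2337, γ^t·E[r] = -0.080159, running G = -0.506652
t=4: π = [0.2595, 0.3783, 0.1490, 0.2133], E[r] = -0.2336, γ^t·E[r] = -0.056086, running G = -0.562738

G = -0.5627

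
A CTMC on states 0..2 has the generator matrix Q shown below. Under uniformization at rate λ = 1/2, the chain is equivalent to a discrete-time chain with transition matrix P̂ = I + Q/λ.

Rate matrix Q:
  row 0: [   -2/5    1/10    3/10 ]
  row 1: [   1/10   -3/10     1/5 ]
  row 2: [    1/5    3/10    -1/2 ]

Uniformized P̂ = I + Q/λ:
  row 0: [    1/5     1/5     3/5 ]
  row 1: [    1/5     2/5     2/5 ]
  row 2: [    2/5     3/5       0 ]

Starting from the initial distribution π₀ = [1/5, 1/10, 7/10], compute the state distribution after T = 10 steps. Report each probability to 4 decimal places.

π = [0.2646, 0.4116, 0.3238]

t=0: π = [0.2000, 0.1000, 0.7000]
t=1: π = [0.3400, 0.5000, 0.1600]
t=2: π = [0.2320, 0.3640, 0.4040]
t=3: π = [0.2808, 0.4344, 0.2848]
t=4: π = [0.2570, 0.4008, 0.3422]
t=5: π = [0.2684, 0.4171, 0.3145]
t=6: π = [0.2629, 0.4092, 0.3279]
t=7: π = [0.2656, 0.4130, 0.3214]
t=8: π = [0.2643, 0.4112, 0.3245]
t=9: π = [0.2649, 0.4121, 0.3230]
t=10: π = [0.2646, 0.4116, 0.3238]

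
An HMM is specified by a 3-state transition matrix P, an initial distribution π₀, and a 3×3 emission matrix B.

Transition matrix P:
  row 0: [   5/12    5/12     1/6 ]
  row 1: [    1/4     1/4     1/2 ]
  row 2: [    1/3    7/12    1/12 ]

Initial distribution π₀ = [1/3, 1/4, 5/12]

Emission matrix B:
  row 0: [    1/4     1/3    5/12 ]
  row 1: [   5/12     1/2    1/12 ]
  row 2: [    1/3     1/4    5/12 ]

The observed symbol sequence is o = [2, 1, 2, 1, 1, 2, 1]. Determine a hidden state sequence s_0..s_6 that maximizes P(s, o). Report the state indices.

t=0: δ = [1.389e-01, 2.083e-02, 1.736e-01]  (obs o_0=2)
t=1: δ = [1.929e-02, 5.064e-02, 5.787e-03]  ψ = [0, 2, 0]  (obs o_1=1)
t=2: δ = [5.275e-03, 1.055e-03, 1.055e-02]  ψ = [1, 1, 1]  (obs o_2=2)
t=3: δ = [1.172e-03, 3.077e-03, 2.198e-04]  ψ = [2, 2, 0]  (obs o_3=1)
t=4: δ = [2.564e-04, 3.846e-04, 3.846e-04]  ψ = [1, 1, 1]  (obs o_4=1)
t=5: δ = [5.342e-05, 1.870e-05, 8.013e-05]  ψ = [2, 2, 1]  (obs o_5=2)
t=6: δ = [8.903e-06, 2.337e-05, 2.337e-06]  ψ = [2, 2, 1]  (obs o_6=1)
backtrack: best end state = 1; path = [2, 1, 2, 1, 1, 2, 1]

path = [2, 1, 2, 1, 1, 2, 1]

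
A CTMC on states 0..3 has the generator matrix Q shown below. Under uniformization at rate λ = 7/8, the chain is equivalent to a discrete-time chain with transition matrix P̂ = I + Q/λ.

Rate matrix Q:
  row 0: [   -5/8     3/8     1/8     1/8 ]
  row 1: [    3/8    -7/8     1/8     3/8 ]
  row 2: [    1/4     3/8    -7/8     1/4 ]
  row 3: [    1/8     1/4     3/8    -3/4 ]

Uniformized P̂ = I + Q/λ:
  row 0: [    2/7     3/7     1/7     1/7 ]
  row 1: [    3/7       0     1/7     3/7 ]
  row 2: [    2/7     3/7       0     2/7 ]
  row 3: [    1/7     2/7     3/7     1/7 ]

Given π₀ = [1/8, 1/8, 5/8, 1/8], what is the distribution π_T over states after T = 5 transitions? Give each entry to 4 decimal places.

t=0: π = [0.1250, 0.1250, 0.6250, 0.1250]
t=1: π = [0.2857, 0.3571, 0.0893, 0.2679]
t=2: π = [0.2985, 0.2372, 0.2066, 0.2577]
t=3: π = [0.2828, 0.2901, 0.1870, 0.2402]
t=4: π = [0.2928, 0.2699, 0.1848, 0.2524]
t=5: π = [0.2882, 0.2768, 0.1886, 0.2464]

π = [0.2882, 0.2768, 0.1886, 0.2464]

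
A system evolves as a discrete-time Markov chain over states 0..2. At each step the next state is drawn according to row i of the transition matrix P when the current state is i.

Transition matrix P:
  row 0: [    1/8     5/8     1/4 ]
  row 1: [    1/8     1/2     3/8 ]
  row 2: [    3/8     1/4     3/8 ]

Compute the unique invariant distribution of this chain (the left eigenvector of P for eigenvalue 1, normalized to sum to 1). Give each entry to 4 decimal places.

Balance equations π_j = Σ_i π_i·P[i][j]:
  π_0 = 1/8·π_0 + 1/8·π_1 + 3/8·π_2
  π_1 = 5/8·π_0 + 1/2·π_1 + 1/4·π_2
  normalize: π_0 + π_1 + π_2 = 1
Solving the linear system gives exactly π = [7/33, 29/66, 23/66].

π = [0.2121, 0.4394, 0.3485]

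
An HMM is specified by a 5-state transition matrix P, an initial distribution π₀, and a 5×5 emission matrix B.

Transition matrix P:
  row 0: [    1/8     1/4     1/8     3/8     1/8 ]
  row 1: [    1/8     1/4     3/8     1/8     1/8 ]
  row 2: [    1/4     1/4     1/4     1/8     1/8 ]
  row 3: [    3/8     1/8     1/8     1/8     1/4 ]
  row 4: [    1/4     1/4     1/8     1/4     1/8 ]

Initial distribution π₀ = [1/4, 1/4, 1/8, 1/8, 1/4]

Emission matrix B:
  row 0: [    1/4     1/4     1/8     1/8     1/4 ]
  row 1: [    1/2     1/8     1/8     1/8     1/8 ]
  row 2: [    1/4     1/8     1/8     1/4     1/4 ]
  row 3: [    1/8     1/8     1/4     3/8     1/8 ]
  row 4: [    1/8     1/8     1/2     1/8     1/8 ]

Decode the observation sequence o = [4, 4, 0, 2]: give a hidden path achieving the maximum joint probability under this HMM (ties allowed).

path = [0, 3, 0, 3]

t=0: δ = [6.250e-02, 3.125e-02, 3.125e-02, 1.562e-02, 3.125e-02]  (obs o_0=4)
t=1: δ = [1.953e-03, 1.953e-03, 2.930e-03, 2.930e-03, 9.766e-04]  ψ = [0, 0, 1, 0, 0]  (obs o_1=4)
t=2: δ = [2.747e-04, 3.662e-04, 1.831e-04, 9.155e-05, 9.155e-05]  ψ = [3, 2, 1, 0, 3]  (obs o_2=0)
t=3: δ = [5.722e-06, 1.144e-05, 1.717e-05, 2.575e-05, 2.289e-05]  ψ = [1, 1, 1, 0, 1]  (obs o_3=2)
backtrack: best end state = 3; path = [0, 3, 0, 3]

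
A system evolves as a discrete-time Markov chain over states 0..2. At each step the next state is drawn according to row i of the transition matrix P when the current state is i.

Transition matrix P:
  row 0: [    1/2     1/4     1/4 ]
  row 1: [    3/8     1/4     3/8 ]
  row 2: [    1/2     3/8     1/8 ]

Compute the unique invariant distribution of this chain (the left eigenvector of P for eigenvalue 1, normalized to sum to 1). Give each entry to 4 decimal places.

Balance equations π_j = Σ_i π_i·P[i][j]:
  π_0 = 1/2·π_0 + 3/8·π_1 + 1/2·π_2
  π_1 = 1/4·π_0 + 1/4·π_1 + 3/8·π_2
  normalize: π_0 + π_1 + π_2 = 1
Solving the linear system gives exactly π = [33/71, 20/71, 18/71].

π = [0.4648, 0.2817, 0.2535]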